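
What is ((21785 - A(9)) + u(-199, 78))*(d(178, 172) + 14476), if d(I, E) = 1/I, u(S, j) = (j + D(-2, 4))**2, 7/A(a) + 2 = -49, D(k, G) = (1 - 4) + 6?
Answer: 3725056009037/9078 ≈ 4.1034e+8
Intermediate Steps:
D(k, G) = 3 (D(k, G) = -3 + 6 = 3)
A(a) = -7/51 (A(a) = 7/(-2 - 49) = 7/(-51) = 7*(-1/51) = -7/51)
u(S, j) = (3 + j)**2 (u(S, j) = (j + 3)**2 = (3 + j)**2)
((21785 - A(9)) + u(-199, 78))*(d(178, 172) + 14476) = ((21785 - 1*(-7/51)) + (3 + 78)**2)*(1/178 + 14476) = ((21785 + 7/51) + 81**2)*(1/178 + 14476) = (1111042/51 + 6561)*(2576729/178) = (1445653/51)*(2576729/178) = 3725056009037/9078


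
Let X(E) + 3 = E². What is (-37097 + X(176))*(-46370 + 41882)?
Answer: 27484512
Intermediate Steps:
X(E) = -3 + E²
(-37097 + X(176))*(-46370 + 41882) = (-37097 + (-3 + 176²))*(-46370 + 41882) = (-37097 + (-3 + 30976))*(-4488) = (-37097 + 30973)*(-4488) = -6124*(-4488) = 27484512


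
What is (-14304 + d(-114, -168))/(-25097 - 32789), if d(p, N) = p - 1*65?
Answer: 14483/57886 ≈ 0.25020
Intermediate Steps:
d(p, N) = -65 + p (d(p, N) = p - 65 = -65 + p)
(-14304 + d(-114, -168))/(-25097 - 32789) = (-14304 + (-65 - 114))/(-25097 - 32789) = (-14304 - 179)/(-57886) = -14483*(-1/57886) = 14483/57886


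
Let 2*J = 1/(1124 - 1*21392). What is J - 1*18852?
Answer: -764184673/40536 ≈ -18852.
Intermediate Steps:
J = -1/40536 (J = 1/(2*(1124 - 1*21392)) = 1/(2*(1124 - 21392)) = (1/2)/(-20268) = (1/2)*(-1/20268) = -1/40536 ≈ -2.4669e-5)
J - 1*18852 = -1/40536 - 1*18852 = -1/40536 - 18852 = -764184673/40536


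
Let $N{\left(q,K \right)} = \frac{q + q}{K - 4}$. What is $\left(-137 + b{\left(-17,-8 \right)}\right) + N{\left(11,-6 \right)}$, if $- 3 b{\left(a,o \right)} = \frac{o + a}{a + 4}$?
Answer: $- \frac{27269}{195} \approx -139.84$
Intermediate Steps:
$b{\left(a,o \right)} = - \frac{a + o}{3 \left(4 + a\right)}$ ($b{\left(a,o \right)} = - \frac{\left(o + a\right) \frac{1}{a + 4}}{3} = - \frac{\left(a + o\right) \frac{1}{4 + a}}{3} = - \frac{\frac{1}{4 + a} \left(a + o\right)}{3} = - \frac{a + o}{3 \left(4 + a\right)}$)
$N{\left(q,K \right)} = \frac{2 q}{-4 + K}$
$\left(-137 + b{\left(-17,-8 \right)}\right) + N{\left(11,-6 \right)} = \left(-137 + \frac{\left(-1\right) \left(-17\right) - -8}{3 \left(4 - 17\right)}\right) + 2 \cdot 11 \frac{1}{-4 - 6} = \left(-137 + \frac{17 + 8}{3 \left(-13\right)}\right) + 2 \cdot 11 \frac{1}{-10} = \left(-137 + \frac{1}{3} \left(- \frac{1}{13}\right) 25\right) + 2 \cdot 11 \left(- \frac{1}{10}\right) = \left(-137 - \frac{25}{39}\right) - \frac{11}{5} = - \frac{5368}{39} - \frac{11}{5} = - \frac{27269}{195}$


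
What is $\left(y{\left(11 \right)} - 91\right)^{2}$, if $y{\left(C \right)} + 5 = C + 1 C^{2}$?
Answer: $1296$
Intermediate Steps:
$y{\left(C \right)} = -5 + C + C^{2}$ ($y{\left(C \right)} = -5 + \left(C + 1 C^{2}\right) = -5 + \left(C + C^{2}\right) = -5 + C + C^{2}$)
$\left(y{\left(11 \right)} - 91\right)^{2} = \left(\left(-5 + 11 + 11^{2}\right) - 91\right)^{2} = \left(\left(-5 + 11 + 121\right) - 91\right)^{2} = \left(127 - 91\right)^{2} = 36^{2} = 1296$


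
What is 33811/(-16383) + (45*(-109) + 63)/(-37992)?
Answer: -200870171/103737156 ≈ -1.9363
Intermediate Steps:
33811/(-16383) + (45*(-109) + 63)/(-37992) = 33811*(-1/16383) + (-4905 + 63)*(-1/37992) = -33811/16383 - 4842*(-1/37992) = -33811/16383 + 807/6332 = -200870171/103737156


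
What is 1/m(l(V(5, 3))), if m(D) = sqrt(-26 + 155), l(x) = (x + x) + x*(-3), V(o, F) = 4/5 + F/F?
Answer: sqrt(129)/129 ≈ 0.088045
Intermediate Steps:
V(o, F) = 9/5 (V(o, F) = 4*(1/5) + 1 = 4/5 + 1 = 9/5)
l(x) = -x (l(x) = 2*x - 3*x = -x)
m(D) = sqrt(129)
1/m(l(V(5, 3))) = 1/(sqrt(129)) = sqrt(129)/129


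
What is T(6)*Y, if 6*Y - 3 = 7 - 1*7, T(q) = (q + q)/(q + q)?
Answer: ½ ≈ 0.50000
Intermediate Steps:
T(q) = 1 (T(q) = (2*q)/((2*q)) = (2*q)*(1/(2*q)) = 1)
Y = ½ (Y = ½ + (7 - 1*7)/6 = ½ + (7 - 7)/6 = ½ + (⅙)*0 = ½ + 0 = ½ ≈ 0.50000)
T(6)*Y = 1*(½) = ½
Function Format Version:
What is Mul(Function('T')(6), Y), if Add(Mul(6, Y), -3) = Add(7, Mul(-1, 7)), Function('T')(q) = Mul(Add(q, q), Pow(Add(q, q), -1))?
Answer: Rational(1, 2) ≈ 0.50000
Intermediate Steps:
Function('T')(q) = 1 (Function('T')(q) = Mul(Mul(2, q), Pow(Mul(2, q), -1)) = Mul(Mul(2, q), Mul(Rational(1, 2), Pow(q, -1))) = 1)
Y = Rational(1, 2) (Y = Add(Rational(1, 2), Mul(Rational(1, 6), Add(7, Mul(-1, 7)))) = Add(Rational(1, 2), Mul(Rational(1, 6), Add(7, -7))) = Add(Rational(1, 2), Mul(Rational(1, 6), 0)) = Add(Rational(1, 2), 0) = Rational(1, 2) ≈ 0.50000)
Mul(Function('T')(6), Y) = Mul(1, Rational(1, 2)) = Rational(1, 2)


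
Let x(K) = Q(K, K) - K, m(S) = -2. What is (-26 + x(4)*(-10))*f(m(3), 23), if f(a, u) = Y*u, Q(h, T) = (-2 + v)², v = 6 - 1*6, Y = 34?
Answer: -20332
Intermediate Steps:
v = 0 (v = 6 - 6 = 0)
Q(h, T) = 4 (Q(h, T) = (-2 + 0)² = (-2)² = 4)
x(K) = 4 - K
f(a, u) = 34*u
(-26 + x(4)*(-10))*f(m(3), 23) = (-26 + (4 - 1*4)*(-10))*(34*23) = (-26 + (4 - 4)*(-10))*782 = (-26 + 0*(-10))*782 = (-26 + 0)*782 = -26*782 = -20332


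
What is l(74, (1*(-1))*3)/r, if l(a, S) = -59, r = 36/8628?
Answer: -42421/3 ≈ -14140.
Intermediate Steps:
r = 3/719 (r = 36*(1/8628) = 3/719 ≈ 0.0041725)
l(74, (1*(-1))*3)/r = -59/3/719 = -59*719/3 = -42421/3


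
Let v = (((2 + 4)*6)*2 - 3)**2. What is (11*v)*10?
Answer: 523710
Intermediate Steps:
v = 4761 (v = ((6*6)*2 - 3)**2 = (36*2 - 3)**2 = (72 - 3)**2 = 69**2 = 4761)
(11*v)*10 = (11*4761)*10 = 52371*10 = 523710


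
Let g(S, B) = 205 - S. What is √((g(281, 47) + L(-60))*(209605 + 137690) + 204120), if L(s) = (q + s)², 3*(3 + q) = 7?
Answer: 68*√2436870/3 ≈ 35384.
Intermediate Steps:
q = -⅔ (q = -3 + (⅓)*7 = -3 + 7/3 = -⅔ ≈ -0.66667)
L(s) = (-⅔ + s)²
√((g(281, 47) + L(-60))*(209605 + 137690) + 204120) = √(((205 - 1*281) + (-2 + 3*(-60))²/9)*(209605 + 137690) + 204120) = √(((205 - 281) + (-2 - 180)²/9)*347295 + 204120) = √((-76 + (⅑)*(-182)²)*347295 + 204120) = √((-76 + (⅑)*33124)*347295 + 204120) = √((-76 + 33124/9)*347295 + 204120) = √((32440/9)*347295 + 204120) = √(3755416600/3 + 204120) = √(3756028960/3) = 68*√2436870/3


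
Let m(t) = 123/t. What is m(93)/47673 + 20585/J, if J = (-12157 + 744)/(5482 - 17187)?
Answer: 356087284820708/16866850419 ≈ 21112.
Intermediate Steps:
J = 11413/11705 (J = -11413/(-11705) = -11413*(-1/11705) = 11413/11705 ≈ 0.97505)
m(93)/47673 + 20585/J = (123/93)/47673 + 20585/(11413/11705) = (123*(1/93))*(1/47673) + 20585*(11705/11413) = (41/31)*(1/47673) + 240947425/11413 = 41/1477863 + 240947425/11413 = 356087284820708/16866850419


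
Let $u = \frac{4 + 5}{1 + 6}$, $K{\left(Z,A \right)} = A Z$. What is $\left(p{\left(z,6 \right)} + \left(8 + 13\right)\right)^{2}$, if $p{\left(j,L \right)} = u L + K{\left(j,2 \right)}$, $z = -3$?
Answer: $\frac{25281}{49} \approx 515.94$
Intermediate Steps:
$u = \frac{9}{7} \approx 1.2857$
$p{\left(j,L \right)} = 2 j + \frac{9 L}{7}$ ($p{\left(j,L \right)} = \frac{9 L}{7} + 2 j = 2 j + \frac{9 L}{7}$)
$\left(p{\left(z,6 \right)} + \left(8 + 13\right)\right)^{2} = \left(\left(2 \left(-3\right) + \frac{9}{7} \cdot 6\right) + \left(8 + 13\right)\right)^{2} = \left(\left(-6 + \frac{54}{7}\right) + 21\right)^{2} = \left(\frac{12}{7} + 21\right)^{2} = \left(\frac{159}{7}\right)^{2} = \frac{25281}{49}$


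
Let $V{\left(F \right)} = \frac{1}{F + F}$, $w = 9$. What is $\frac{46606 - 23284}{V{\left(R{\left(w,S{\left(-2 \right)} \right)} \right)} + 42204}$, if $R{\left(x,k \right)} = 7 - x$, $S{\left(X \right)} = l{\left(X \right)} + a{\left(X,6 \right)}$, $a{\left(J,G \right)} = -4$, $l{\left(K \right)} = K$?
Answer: $\frac{93288}{168815} \approx 0.5526$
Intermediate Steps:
$S{\left(X \right)} = -4 + X$ ($S{\left(X \right)} = X - 4 = -4 + X$)
$V{\left(F \right)} = \frac{1}{2 F}$
$\frac{46606 - 23284}{V{\left(R{\left(w,S{\left(-2 \right)} \right)} \right)} + 42204} = \frac{46606 - 23284}{\frac{1}{2 \left(7 - 9\right)} + 42204} = \frac{23322}{\frac{1}{2 \left(7 - 9\right)} + 42204} = \frac{23322}{\frac{1}{2 \left(-2\right)} + 42204} = \frac{23322}{\frac{1}{2} \left(- \frac{1}{2}\right) + 42204} = \frac{23322}{- \frac{1}{4} + 42204} = \frac{23322}{\frac{168815}{4}} = 23322 \cdot \frac{4}{168815} = \frac{93288}{168815}$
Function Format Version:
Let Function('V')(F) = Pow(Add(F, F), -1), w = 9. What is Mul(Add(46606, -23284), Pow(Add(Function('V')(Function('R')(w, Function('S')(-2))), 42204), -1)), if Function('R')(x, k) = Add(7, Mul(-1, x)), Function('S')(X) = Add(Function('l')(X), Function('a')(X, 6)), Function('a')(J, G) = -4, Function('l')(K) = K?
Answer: Rational(93288, 168815) ≈ 0.55260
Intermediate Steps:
Function('S')(X) = Add(-4, X) (Function('S')(X) = Add(X, -4) = Add(-4, X))
Function('V')(F) = Mul(Rational(1, 2), Pow(F, -1)) (Function('V')(F) = Pow(Mul(2, F), -1) = Mul(Rational(1, 2), Pow(F, -1)))
Mul(Add(46606, -23284), Pow(Add(Function('V')(Function('R')(w, Function('S')(-2))), 42204), -1)) = Mul(Add(46606, -23284), Pow(Add(Mul(Rational(1, 2), Pow(Add(7, Mul(-1, 9)), -1)), 42204), -1)) = Mul(23322, Pow(Add(Mul(Rational(1, 2), Pow(Add(7, -9), -1)), 42204), -1)) = Mul(23322, Pow(Add(Mul(Rational(1, 2), Pow(-2, -1)), 42204), -1)) = Mul(23322, Pow(Add(Mul(Rational(1, 2), Rational(-1, 2)), 42204), -1)) = Mul(23322, Pow(Add(Rational(-1, 4), 42204), -1)) = Mul(23322, Pow(Rational(168815, 4), -1)) = Mul(23322, Rational(4, 168815)) = Rational(93288, 168815)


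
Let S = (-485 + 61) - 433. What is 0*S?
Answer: 0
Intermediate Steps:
S = -857 (S = -424 - 433 = -857)
0*S = 0*(-857) = 0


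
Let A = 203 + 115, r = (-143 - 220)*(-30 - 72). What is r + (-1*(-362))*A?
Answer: 152142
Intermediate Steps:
r = 37026 (r = -363*(-102) = 37026)
A = 318
r + (-1*(-362))*A = 37026 - 1*(-362)*318 = 37026 + 362*318 = 37026 + 115116 = 152142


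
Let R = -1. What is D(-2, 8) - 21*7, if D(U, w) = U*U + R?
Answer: -144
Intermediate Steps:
D(U, w) = -1 + U**2 (D(U, w) = U*U - 1 = U**2 - 1 = -1 + U**2)
D(-2, 8) - 21*7 = (-1 + (-2)**2) - 21*7 = (-1 + 4) - 147 = 3 - 147 = -144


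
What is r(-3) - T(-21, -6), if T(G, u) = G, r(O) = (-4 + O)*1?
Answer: 14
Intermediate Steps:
r(O) = -4 + O
r(-3) - T(-21, -6) = (-4 - 3) - 1*(-21) = -7 + 21 = 14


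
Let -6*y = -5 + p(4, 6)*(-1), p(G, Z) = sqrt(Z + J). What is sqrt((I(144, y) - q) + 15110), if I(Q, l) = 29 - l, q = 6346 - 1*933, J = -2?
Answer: sqrt(350094)/6 ≈ 98.615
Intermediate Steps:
q = 5413 (q = 6346 - 933 = 5413)
p(G, Z) = sqrt(-2 + Z) (p(G, Z) = sqrt(Z - 2) = sqrt(-2 + Z))
y = 7/6 (y = -(-5 + sqrt(-2 + 6)*(-1))/6 = -(-5 + sqrt(4)*(-1))/6 = -(-5 + 2*(-1))/6 = -(-5 - 2)/6 = -1/6*(-7) = 7/6 ≈ 1.1667)
sqrt((I(144, y) - q) + 15110) = sqrt(((29 - 1*7/6) - 1*5413) + 15110) = sqrt(((29 - 7/6) - 5413) + 15110) = sqrt((167/6 - 5413) + 15110) = sqrt(-32311/6 + 15110) = sqrt(58349/6) = sqrt(350094)/6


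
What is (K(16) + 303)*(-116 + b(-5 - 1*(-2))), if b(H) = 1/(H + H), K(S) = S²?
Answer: -389623/6 ≈ -64937.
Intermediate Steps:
b(H) = 1/(2*H)
(K(16) + 303)*(-116 + b(-5 - 1*(-2))) = (16² + 303)*(-116 + 1/(2*(-5 - 1*(-2)))) = (256 + 303)*(-116 + 1/(2*(-5 + 2))) = 559*(-116 + (½)/(-3)) = 559*(-116 + (½)*(-⅓)) = 559*(-116 - ⅙) = 559*(-697/6) = -389623/6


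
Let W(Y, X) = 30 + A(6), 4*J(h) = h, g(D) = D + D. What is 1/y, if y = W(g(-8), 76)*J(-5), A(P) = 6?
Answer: -1/45 ≈ -0.022222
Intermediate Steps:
g(D) = 2*D
J(h) = h/4
W(Y, X) = 36 (W(Y, X) = 30 + 6 = 36)
y = -45 (y = 36*((1/4)*(-5)) = 36*(-5/4) = -45)
1/y = 1/(-45) = -1/45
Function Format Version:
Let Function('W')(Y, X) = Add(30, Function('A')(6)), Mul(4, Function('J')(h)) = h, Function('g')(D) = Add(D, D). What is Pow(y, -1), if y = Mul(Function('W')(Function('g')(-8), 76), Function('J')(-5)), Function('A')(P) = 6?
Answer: Rational(-1, 45) ≈ -0.022222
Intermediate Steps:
Function('g')(D) = Mul(2, D)
Function('J')(h) = Mul(Rational(1, 4), h)
Function('W')(Y, X) = 36 (Function('W')(Y, X) = Add(30, 6) = 36)
y = -45 (y = Mul(36, Mul(Rational(1, 4), -5)) = Mul(36, Rational(-5, 4)) = -45)
Pow(y, -1) = Pow(-45, -1) = Rational(-1, 45)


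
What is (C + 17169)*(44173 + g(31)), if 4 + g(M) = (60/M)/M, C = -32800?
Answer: -663480756939/961 ≈ -6.9041e+8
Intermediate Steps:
g(M) = -4 + 60/M**2 (g(M) = -4 + (60/M)/M = -4 + 60/M**2)
(C + 17169)*(44173 + g(31)) = (-32800 + 17169)*(44173 + (-4 + 60/31**2)) = -15631*(44173 + (-4 + 60*(1/961))) = -15631*(44173 + (-4 + 60/961)) = -15631*(44173 - 3784/961) = -15631*42446469/961 = -663480756939/961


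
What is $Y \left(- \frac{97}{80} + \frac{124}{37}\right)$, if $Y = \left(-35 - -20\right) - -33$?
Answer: $\frac{56979}{1480} \approx 38.499$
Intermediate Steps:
$Y = 18$ ($Y = \left(-35 + 20\right) + 33 = -15 + 33 = 18$)
$Y \left(- \frac{97}{80} + \frac{124}{37}\right) = 18 \left(- \frac{97}{80} + \frac{124}{37}\right) = 18 \cdot \frac{6331}{2960} = \frac{56979}{1480}$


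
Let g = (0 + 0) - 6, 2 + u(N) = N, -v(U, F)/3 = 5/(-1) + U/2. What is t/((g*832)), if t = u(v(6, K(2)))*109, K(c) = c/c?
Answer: -109/1248 ≈ -0.087340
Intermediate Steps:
K(c) = 1
v(U, F) = 15 - 3*U/2 (v(U, F) = -3*(5/(-1) + U/2) = -3*(5*(-1) + U*(½)) = -3*(-5 + U/2) = 15 - 3*U/2)
u(N) = -2 + N
g = -6 (g = 0 - 6 = -6)
t = 436 (t = (-2 + (15 - 3/2*6))*109 = (-2 + (15 - 9))*109 = (-2 + 6)*109 = 4*109 = 436)
t/((g*832)) = 436/((-6*832)) = 436/(-4992) = 436*(-1/4992) = -109/1248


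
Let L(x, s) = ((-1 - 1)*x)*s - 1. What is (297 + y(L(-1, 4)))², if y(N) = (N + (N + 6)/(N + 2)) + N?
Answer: 7907344/81 ≈ 97622.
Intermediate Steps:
L(x, s) = -1 - 2*s*x (L(x, s) = (-2*x)*s - 1 = -2*s*x - 1 = -1 - 2*s*x)
y(N) = 2*N + (6 + N)/(2 + N) (y(N) = (N + (6 + N)/(2 + N)) + N = 2*N + (6 + N)/(2 + N))
(297 + y(L(-1, 4)))² = (297 + (6 + 2*(-1 - 2*4*(-1))² + 5*(-1 - 2*4*(-1)))/(2 + (-1 - 2*4*(-1))))² = (297 + (6 + 2*(-1 + 8)² + 5*(-1 + 8))/(2 + (-1 + 8)))² = (297 + (6 + 2*7² + 5*7)/(2 + 7))² = (297 + (6 + 2*49 + 35)/9)² = (297 + (6 + 98 + 35)/9)² = (297 + (⅑)*139)² = (297 + 139/9)² = (2812/9)² = 7907344/81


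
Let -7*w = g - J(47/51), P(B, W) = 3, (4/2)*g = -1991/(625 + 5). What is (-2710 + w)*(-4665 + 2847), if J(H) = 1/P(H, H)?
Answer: 2413878689/490 ≈ 4.9263e+6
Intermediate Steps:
g = -1991/1260 (g = (-1991/(625 + 5))/2 = (-1991/630)/2 = (-1991*1/630)/2 = (½)*(-1991/630) = -1991/1260 ≈ -1.5802)
J(H) = ⅓ (J(H) = 1/3 = ⅓)
w = 2411/8820 (w = -(-1991/1260 - 1*⅓)/7 = -(-1991/1260 - ⅓)/7 = -⅐*(-2411/1260) = 2411/8820 ≈ 0.27336)
(-2710 + w)*(-4665 + 2847) = (-2710 + 2411/8820)*(-4665 + 2847) = -23899789/8820*(-1818) = 2413878689/490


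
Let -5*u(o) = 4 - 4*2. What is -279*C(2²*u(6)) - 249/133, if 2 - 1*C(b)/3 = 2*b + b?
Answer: 4228953/665 ≈ 6359.3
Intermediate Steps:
u(o) = ⅘ (u(o) = -(4 - 4*2)/5 = -(4 - 8)/5 = -⅕*(-4) = ⅘)
C(b) = 6 - 9*b (C(b) = 6 - 3*(2*b + b) = 6 - 9*b)
-279*C(2²*u(6)) - 249/133 = -279*(6 - 9*2²*4/5) - 249/133 = -279*(6 - 36*4/5) - 249*1/133 = -279*(6 - 9*16/5) - 249/133 = -279*(6 - 144/5) - 249/133 = -279*(-114/5) - 249/133 = 31806/5 - 249/133 = 4228953/665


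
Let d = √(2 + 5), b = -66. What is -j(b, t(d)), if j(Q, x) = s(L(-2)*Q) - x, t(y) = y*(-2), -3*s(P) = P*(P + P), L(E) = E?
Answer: 11616 - 2*√7 ≈ 11611.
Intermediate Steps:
s(P) = -2*P²/3 (s(P) = -P*(P + P)/3 = -P*2*P/3 = -2*P²/3)
d = √7 ≈ 2.6458
t(y) = -2*y
j(Q, x) = -x - 8*Q²/3 (j(Q, x) = -2*4*Q²/3 - x = -8*Q²/3 - x = -x - 8*Q²/3)
-j(b, t(d)) = -(-(-2)*√7 - 8/3*(-66)²) = -(2*√7 - 8/3*4356) = -(2*√7 - 11616) = -(-11616 + 2*√7) = 11616 - 2*√7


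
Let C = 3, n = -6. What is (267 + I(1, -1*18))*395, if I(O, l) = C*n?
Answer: 98355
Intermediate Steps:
I(O, l) = -18 (I(O, l) = 3*(-6) = -18)
(267 + I(1, -1*18))*395 = (267 - 18)*395 = 249*395 = 98355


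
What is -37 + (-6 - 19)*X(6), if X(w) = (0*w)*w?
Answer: -37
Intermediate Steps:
X(w) = 0 (X(w) = 0*w = 0)
-37 + (-6 - 19)*X(6) = -37 + (-6 - 19)*0 = -37 - 25*0 = -37 + 0 = -37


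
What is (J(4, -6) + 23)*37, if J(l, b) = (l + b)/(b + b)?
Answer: 5143/6 ≈ 857.17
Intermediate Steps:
J(l, b) = (b + l)/(2*b) (J(l, b) = (b + l)/((2*b)) = (b + l)*(1/(2*b)) = (b + l)/(2*b))
(J(4, -6) + 23)*37 = ((½)*(-6 + 4)/(-6) + 23)*37 = ((½)*(-⅙)*(-2) + 23)*37 = (⅙ + 23)*37 = (139/6)*37 = 5143/6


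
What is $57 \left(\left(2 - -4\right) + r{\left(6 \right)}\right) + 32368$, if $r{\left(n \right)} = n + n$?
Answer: $33394$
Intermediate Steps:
$r{\left(n \right)} = 2 n$
$57 \left(\left(2 - -4\right) + r{\left(6 \right)}\right) + 32368 = 57 \left(\left(2 - -4\right) + 2 \cdot 6\right) + 32368 = 57 \left(\left(2 + 4\right) + 12\right) + 32368 = 57 \left(6 + 12\right) + 32368 = 57 \cdot 18 + 32368 = 1026 + 32368 = 33394$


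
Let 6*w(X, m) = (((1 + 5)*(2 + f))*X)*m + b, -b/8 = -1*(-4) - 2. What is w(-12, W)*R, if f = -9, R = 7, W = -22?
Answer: -38864/3 ≈ -12955.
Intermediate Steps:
b = -16 (b = -8*(-1*(-4) - 2) = -8*(4 - 2) = -8*2 = -16)
w(X, m) = -8/3 - 7*X*m (w(X, m) = ((((1 + 5)*(2 - 9))*X)*m - 16)/6 = (((6*(-7))*X)*m - 16)/6 = ((-42*X)*m - 16)/6 = (-42*X*m - 16)/6 = (-16 - 42*X*m)/6 = -8/3 - 7*X*m)
w(-12, W)*R = (-8/3 - 7*(-12)*(-22))*7 = (-8/3 - 1848)*7 = -5552/3*7 = -38864/3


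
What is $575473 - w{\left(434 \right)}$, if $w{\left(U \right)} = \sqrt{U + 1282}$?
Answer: $575473 - 2 \sqrt{429} \approx 5.7543 \cdot 10^{5}$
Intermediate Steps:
$w{\left(U \right)} = \sqrt{1282 + U}$
$575473 - w{\left(434 \right)} = 575473 - \sqrt{1282 + 434} = 575473 - \sqrt{1716} = 575473 - 2 \sqrt{429}$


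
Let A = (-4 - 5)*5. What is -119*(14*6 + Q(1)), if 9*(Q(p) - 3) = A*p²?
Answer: -9758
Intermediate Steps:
A = -45 (A = -9*5 = -45)
Q(p) = 3 - 5*p² (Q(p) = 3 + (-45*p²)/9 = 3 - 5*p²)
-119*(14*6 + Q(1)) = -119*(14*6 + (3 - 5*1²)) = -119*(84 + (3 - 5*1)) = -119*(84 + (3 - 5)) = -119*(84 - 2) = -119*82 = -9758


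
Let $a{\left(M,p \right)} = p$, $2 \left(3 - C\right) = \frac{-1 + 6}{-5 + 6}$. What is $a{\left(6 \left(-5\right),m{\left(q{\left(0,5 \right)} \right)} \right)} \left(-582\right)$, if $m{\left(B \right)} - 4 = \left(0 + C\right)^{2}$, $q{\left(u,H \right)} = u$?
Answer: $- \frac{4947}{2} \approx -2473.5$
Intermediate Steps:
$C = \frac{1}{2}$ ($C = 3 - \frac{\left(-1 + 6\right) \frac{1}{-5 + 6}}{2} = 3 - \frac{5 \cdot 1^{-1}}{2} = 3 - \frac{5 \cdot 1}{2} = 3 - \frac{5}{2} = \frac{1}{2} \approx 0.5$)
$m{\left(B \right)} = \frac{17}{4}$ ($m{\left(B \right)} = 4 + \left(0 + \frac{1}{2}\right)^{2} = 4 + \left(\frac{1}{2}\right)^{2} = 4 + \frac{1}{4} = \frac{17}{4}$)
$a{\left(6 \left(-5\right),m{\left(q{\left(0,5 \right)} \right)} \right)} \left(-582\right) = \frac{17}{4} \left(-582\right) = - \frac{4947}{2}$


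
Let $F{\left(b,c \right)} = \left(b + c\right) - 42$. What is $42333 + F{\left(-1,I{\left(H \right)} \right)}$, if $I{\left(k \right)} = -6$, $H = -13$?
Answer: $42284$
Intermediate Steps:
$F{\left(b,c \right)} = -42 + b + c$
$42333 + F{\left(-1,I{\left(H \right)} \right)} = 42333 - 49 = 42284$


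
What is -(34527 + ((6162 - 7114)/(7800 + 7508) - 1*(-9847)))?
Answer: -169819060/3827 ≈ -44374.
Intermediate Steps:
-(34527 + ((6162 - 7114)/(7800 + 7508) - 1*(-9847))) = -(34527 + (-952/15308 + 9847)) = -(34527 + (-952*1/15308 + 9847)) = -(34527 + (-238/3827 + 9847)) = -(34527 + 37684231/3827) = -1*169819060/3827 = -169819060/3827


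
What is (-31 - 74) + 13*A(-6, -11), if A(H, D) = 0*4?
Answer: -105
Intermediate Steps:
A(H, D) = 0
(-31 - 74) + 13*A(-6, -11) = (-31 - 74) + 13*0 = -105 + 0 = -105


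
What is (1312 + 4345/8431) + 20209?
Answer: 181447896/8431 ≈ 21522.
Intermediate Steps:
(1312 + 4345/8431) + 20209 = 11065817/8431 + 20209 = 181447896/8431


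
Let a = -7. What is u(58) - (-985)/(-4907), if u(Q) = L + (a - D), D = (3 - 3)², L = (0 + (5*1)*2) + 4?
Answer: 33364/4907 ≈ 6.7993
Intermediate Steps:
L = 14 (L = (0 + 5*2) + 4 = (0 + 10) + 4 = 10 + 4 = 14)
D = 0 (D = 0² = 0)
u(Q) = 7 (u(Q) = 14 + (-7 - 1*0) = 14 + (-7 + 0) = 14 - 7 = 7)
u(58) - (-985)/(-4907) = 7 - (-985)/(-4907) = 7 - (-985)*(-1)/4907 = 7 - 1*985/4907 = 7 - 985/4907 = 33364/4907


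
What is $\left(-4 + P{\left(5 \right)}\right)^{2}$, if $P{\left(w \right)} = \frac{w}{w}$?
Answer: $9$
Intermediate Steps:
$P{\left(w \right)} = 1$
$\left(-4 + P{\left(5 \right)}\right)^{2} = \left(-4 + 1\right)^{2} = \left(-3\right)^{2} = 9$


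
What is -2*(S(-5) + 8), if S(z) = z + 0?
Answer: -6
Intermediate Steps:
S(z) = z
-2*(S(-5) + 8) = -2*(-5 + 8) = -2*3 = -6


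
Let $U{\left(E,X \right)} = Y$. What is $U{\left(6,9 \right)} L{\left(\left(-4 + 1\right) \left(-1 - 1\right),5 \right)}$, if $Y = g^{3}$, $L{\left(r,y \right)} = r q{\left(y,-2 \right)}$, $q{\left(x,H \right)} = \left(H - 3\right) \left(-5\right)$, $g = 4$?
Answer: $9600$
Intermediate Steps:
$q{\left(x,H \right)} = 15 - 5 H$ ($q{\left(x,H \right)} = \left(-3 + H\right) \left(-5\right) = 15 - 5 H$)
$L{\left(r,y \right)} = 25 r$ ($L{\left(r,y \right)} = r \left(15 - -10\right) = r \left(15 + 10\right) = r 25 = 25 r$)
$Y = 64$ ($Y = 4^{3} = 64$)
$U{\left(E,X \right)} = 64$
$U{\left(6,9 \right)} L{\left(\left(-4 + 1\right) \left(-1 - 1\right),5 \right)} = 64 \cdot 25 \left(-4 + 1\right) \left(-1 - 1\right) = 64 \cdot 25 \left(\left(-3\right) \left(-2\right)\right) = 64 \cdot 25 \cdot 6 = 64 \cdot 150 = 9600$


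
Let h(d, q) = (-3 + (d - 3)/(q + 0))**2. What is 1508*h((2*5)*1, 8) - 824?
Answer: 95769/16 ≈ 5985.6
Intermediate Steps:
h(d, q) = (-3 + (-3 + d)/q)**2
1508*h((2*5)*1, 8) - 824 = 1508*((3 - 2*5 + 3*8)**2/8**2) - 824 = 1508*((3 - 10 + 24)**2/64) - 824 = 1508*((1/64)*17**2) - 824 = 1508*((1/64)*289) - 824 = 1508*(289/64) - 824 = 108953/16 - 824 = 95769/16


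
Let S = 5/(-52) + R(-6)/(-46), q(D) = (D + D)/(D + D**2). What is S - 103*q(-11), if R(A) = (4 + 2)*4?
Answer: 119493/5980 ≈ 19.982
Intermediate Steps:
R(A) = 24 (R(A) = 6*4 = 24)
q(D) = 2*D/(D + D**2) (q(D) = (2*D)/(D + D**2) = 2*D/(D + D**2))
S = -739/1196 (S = 5/(-52) + 24/(-46) = 5*(-1/52) + 24*(-1/46) = -5/52 - 12/23 = -739/1196 ≈ -0.61789)
S - 103*q(-11) = -739/1196 - 206/(1 - 11) = -739/1196 - 206/(-10) = -739/1196 - 206*(-1)/10 = -739/1196 - 103*(-1/5) = -739/1196 + 103/5 = 119493/5980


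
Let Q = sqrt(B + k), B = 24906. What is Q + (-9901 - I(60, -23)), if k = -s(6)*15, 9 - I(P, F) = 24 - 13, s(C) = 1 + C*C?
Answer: -9899 + sqrt(24351) ≈ -9743.0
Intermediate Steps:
s(C) = 1 + C**2
I(P, F) = -2 (I(P, F) = 9 - (24 - 13) = 9 - 1*11 = 9 - 11 = -2)
k = -555 (k = -(1 + 6**2)*15 = -(1 + 36)*15 = -1*37*15 = -37*15 = -555)
Q = sqrt(24351) (Q = sqrt(24906 - 555) = sqrt(24351) ≈ 156.05)
Q + (-9901 - I(60, -23)) = sqrt(24351) + (-9901 - 1*(-2)) = sqrt(24351) + (-9901 + 2) = sqrt(24351) - 9899 = -9899 + sqrt(24351)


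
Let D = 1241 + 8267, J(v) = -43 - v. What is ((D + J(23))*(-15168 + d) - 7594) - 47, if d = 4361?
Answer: -102047335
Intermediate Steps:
D = 9508
((D + J(23))*(-15168 + d) - 7594) - 47 = ((9508 + (-43 - 1*23))*(-15168 + 4361) - 7594) - 47 = ((9508 + (-43 - 23))*(-10807) - 7594) - 47 = ((9508 - 66)*(-10807) - 7594) - 47 = (9442*(-10807) - 7594) - 47 = (-102039694 - 7594) - 47 = -102047288 - 47 = -102047335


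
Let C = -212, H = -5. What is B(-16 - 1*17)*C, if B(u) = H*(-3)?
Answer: -3180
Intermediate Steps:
B(u) = 15 (B(u) = -5*(-3) = 15)
B(-16 - 1*17)*C = 15*(-212) = -3180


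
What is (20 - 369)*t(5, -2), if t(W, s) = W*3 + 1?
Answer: -5584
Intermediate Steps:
t(W, s) = 1 + 3*W (t(W, s) = 3*W + 1 = 1 + 3*W)
(20 - 369)*t(5, -2) = (20 - 369)*(1 + 3*5) = -349*(1 + 15) = -349*16 = -5584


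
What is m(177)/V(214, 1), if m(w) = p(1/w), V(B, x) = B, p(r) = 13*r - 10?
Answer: -1757/37878 ≈ -0.046386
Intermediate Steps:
p(r) = -10 + 13*r
m(w) = -10 + 13/w (m(w) = -10 + 13*(1/w) = -10 + 13/w)
m(177)/V(214, 1) = (-10 + 13/177)/214 = (-10 + 13*(1/177))*(1/214) = (-10 + 13/177)*(1/214) = -1757/177*1/214 = -1757/37878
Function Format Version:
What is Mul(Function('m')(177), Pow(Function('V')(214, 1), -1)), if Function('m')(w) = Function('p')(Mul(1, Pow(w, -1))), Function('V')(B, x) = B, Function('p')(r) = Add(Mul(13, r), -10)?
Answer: Rational(-1757, 37878) ≈ -0.046386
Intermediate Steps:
Function('p')(r) = Add(-10, Mul(13, r))
Function('m')(w) = Add(-10, Mul(13, Pow(w, -1))) (Function('m')(w) = Add(-10, Mul(13, Mul(1, Pow(w, -1)))) = Add(-10, Mul(13, Pow(w, -1))))
Mul(Function('m')(177), Pow(Function('V')(214, 1), -1)) = Mul(Add(-10, Mul(13, Pow(177, -1))), Pow(214, -1)) = Mul(Add(-10, Mul(13, Rational(1, 177))), Rational(1, 214)) = Mul(Add(-10, Rational(13, 177)), Rational(1, 214)) = Mul(Rational(-1757, 177), Rational(1, 214)) = Rational(-1757, 37878)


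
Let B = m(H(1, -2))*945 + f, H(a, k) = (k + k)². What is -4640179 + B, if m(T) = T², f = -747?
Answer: -4399006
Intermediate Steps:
H(a, k) = 4*k² (H(a, k) = (2*k)² = 4*k²)
B = 241173 (B = (4*(-2)²)²*945 - 747 = (4*4)²*945 - 747 = 16²*945 - 747 = 256*945 - 747 = 241920 - 747 = 241173)
-4640179 + B = -4640179 + 241173 = -4399006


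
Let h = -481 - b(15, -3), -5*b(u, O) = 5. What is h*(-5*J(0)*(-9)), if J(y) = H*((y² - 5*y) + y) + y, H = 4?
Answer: 0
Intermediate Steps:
b(u, O) = -1 (b(u, O) = -⅕*5 = -1)
J(y) = -15*y + 4*y² (J(y) = 4*((y² - 5*y) + y) + y = 4*(y² - 4*y) + y = (-16*y + 4*y²) + y = -15*y + 4*y²)
h = -480 (h = -481 - 1*(-1) = -481 + 1 = -480)
h*(-5*J(0)*(-9)) = -480*(-0*(-15 + 4*0))*(-9) = -480*(-0*(-15 + 0))*(-9) = -480*(-0*(-15))*(-9) = -480*(-5*0)*(-9) = -0*(-9) = -480*0 = 0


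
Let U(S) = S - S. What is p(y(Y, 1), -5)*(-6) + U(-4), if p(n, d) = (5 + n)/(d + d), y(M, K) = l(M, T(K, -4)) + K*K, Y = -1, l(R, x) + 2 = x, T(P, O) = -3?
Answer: 3/5 ≈ 0.60000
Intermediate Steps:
U(S) = 0
l(R, x) = -2 + x
y(M, K) = -5 + K**2 (y(M, K) = (-2 - 3) + K*K = -5 + K**2)
p(n, d) = (5 + n)/(2*d) (p(n, d) = (5 + n)/((2*d)) = (5 + n)*(1/(2*d)) = (5 + n)/(2*d))
p(y(Y, 1), -5)*(-6) + U(-4) = ((1/2)*(5 + (-5 + 1**2))/(-5))*(-6) + 0 = ((1/2)*(-1/5)*(5 + (-5 + 1)))*(-6) + 0 = ((1/2)*(-1/5)*(5 - 4))*(-6) + 0 = ((1/2)*(-1/5)*1)*(-6) + 0 = -1/10*(-6) + 0 = 3/5 + 0 = 3/5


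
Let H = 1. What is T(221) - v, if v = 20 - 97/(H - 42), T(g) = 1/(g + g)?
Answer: -405273/18122 ≈ -22.364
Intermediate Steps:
T(g) = 1/(2*g)
v = 917/41 (v = 20 - 97/(1 - 42) = 20 - 97/(-41) = 20 - 97*(-1/41) = 20 + 97/41 = 917/41 ≈ 22.366)
T(221) - v = (½)/221 - 1*917/41 = (½)*(1/221) - 917/41 = 1/442 - 917/41 = -405273/18122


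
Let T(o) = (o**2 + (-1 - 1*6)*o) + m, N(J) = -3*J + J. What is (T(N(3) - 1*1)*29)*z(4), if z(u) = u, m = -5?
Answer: 10788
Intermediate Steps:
N(J) = -2*J
T(o) = -5 + o**2 - 7*o (T(o) = (o**2 + (-1 - 1*6)*o) - 5 = (o**2 + (-1 - 6)*o) - 5 = (o**2 - 7*o) - 5 = -5 + o**2 - 7*o)
(T(N(3) - 1*1)*29)*z(4) = ((-5 + (-2*3 - 1*1)**2 - 7*(-2*3 - 1*1))*29)*4 = ((-5 + (-6 - 1)**2 - 7*(-6 - 1))*29)*4 = ((-5 + (-7)**2 - 7*(-7))*29)*4 = ((-5 + 49 + 49)*29)*4 = (93*29)*4 = 2697*4 = 10788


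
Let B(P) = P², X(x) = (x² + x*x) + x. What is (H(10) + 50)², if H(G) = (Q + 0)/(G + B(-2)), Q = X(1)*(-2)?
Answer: 120409/49 ≈ 2457.3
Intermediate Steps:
X(x) = x + 2*x² (X(x) = (x² + x²) + x = 2*x² + x = x + 2*x²)
Q = -6 (Q = (1*(1 + 2*1))*(-2) = (1*(1 + 2))*(-2) = (1*3)*(-2) = 3*(-2) = -6)
H(G) = -6/(4 + G) (H(G) = (-6 + 0)/(G + (-2)²) = -6/(G + 4) = -6/(4 + G))
(H(10) + 50)² = (-6/(4 + 10) + 50)² = (-6/14 + 50)² = (-6*1/14 + 50)² = (-3/7 + 50)² = (347/7)² = 120409/49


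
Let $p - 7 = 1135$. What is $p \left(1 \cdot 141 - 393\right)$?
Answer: $-287784$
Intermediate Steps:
$p = 1142$ ($p = 7 + 1135 = 1142$)
$p \left(1 \cdot 141 - 393\right) = 1142 \left(1 \cdot 141 - 393\right) = 1142 \left(141 - 393\right) = 1142 \left(-252\right) = -287784$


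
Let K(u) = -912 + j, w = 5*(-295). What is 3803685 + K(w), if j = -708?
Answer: 3802065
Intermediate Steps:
w = -1475
K(u) = -1620 (K(u) = -912 - 708 = -1620)
3803685 + K(w) = 3803685 - 1620 = 3802065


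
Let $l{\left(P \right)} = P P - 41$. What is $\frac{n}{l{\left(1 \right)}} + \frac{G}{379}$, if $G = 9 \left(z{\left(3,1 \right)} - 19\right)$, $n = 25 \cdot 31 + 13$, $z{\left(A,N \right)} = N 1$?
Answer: $- \frac{76283}{3790} \approx -20.127$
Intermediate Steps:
$l{\left(P \right)} = -41 + P^{2}$ ($l{\left(P \right)} = P^{2} - 41 = -41 + P^{2}$)
$z{\left(A,N \right)} = N$
$n = 788$ ($n = 775 + 13 = 788$)
$G = -162$ ($G = 9 \left(1 - 19\right) = 9 \left(-18\right) = -162$)
$\frac{n}{l{\left(1 \right)}} + \frac{G}{379} = \frac{788}{-41 + 1^{2}} - \frac{162}{379} = \frac{788}{-41 + 1} - \frac{162}{379} = \frac{788}{-40} - \frac{162}{379} = 788 \left(- \frac{1}{40}\right) - \frac{162}{379} = - \frac{197}{10} - \frac{162}{379} = - \frac{76283}{3790}$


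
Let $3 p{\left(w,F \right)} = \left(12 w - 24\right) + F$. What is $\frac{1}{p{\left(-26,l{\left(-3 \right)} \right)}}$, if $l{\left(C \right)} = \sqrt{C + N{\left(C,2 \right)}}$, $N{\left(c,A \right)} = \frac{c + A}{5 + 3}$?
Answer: $- \frac{8064}{903193} - \frac{30 i \sqrt{2}}{903193} \approx -0.0089283 - 4.6974 \cdot 10^{-5} i$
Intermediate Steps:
$N{\left(c,A \right)} = \frac{A}{8} + \frac{c}{8}$ ($N{\left(c,A \right)} = \frac{A + c}{8} = \left(A + c\right) \frac{1}{8} = \frac{A}{8} + \frac{c}{8}$)
$l{\left(C \right)} = \sqrt{\frac{1}{4} + \frac{9 C}{8}}$ ($l{\left(C \right)} = \sqrt{C + \left(\frac{1}{8} \cdot 2 + \frac{C}{8}\right)} = \sqrt{C + \left(\frac{1}{4} + \frac{C}{8}\right)} = \sqrt{\frac{1}{4} + \frac{9 C}{8}}$)
$p{\left(w,F \right)} = -8 + 4 w + \frac{F}{3}$ ($p{\left(w,F \right)} = \frac{\left(12 w - 24\right) + F}{3} = \frac{\left(-24 + 12 w\right) + F}{3} = \frac{-24 + F + 12 w}{3} = -8 + 4 w + \frac{F}{3}$)
$\frac{1}{p{\left(-26,l{\left(-3 \right)} \right)}} = \frac{1}{-8 + 4 \left(-26\right) + \frac{\frac{1}{4} \sqrt{4 + 18 \left(-3\right)}}{3}} = \frac{1}{-8 - 104 + \frac{\frac{1}{4} \sqrt{4 - 54}}{3}} = \frac{1}{-8 - 104 + \frac{\frac{1}{4} \sqrt{-50}}{3}} = \frac{1}{-8 - 104 + \frac{\frac{1}{4} \cdot 5 i \sqrt{2}}{3}} = \frac{1}{-8 - 104 + \frac{\frac{5}{4} i \sqrt{2}}{3}} = \frac{1}{-8 - 104 + \frac{5 i \sqrt{2}}{12}} = \frac{1}{-112 + \frac{5 i \sqrt{2}}{12}}$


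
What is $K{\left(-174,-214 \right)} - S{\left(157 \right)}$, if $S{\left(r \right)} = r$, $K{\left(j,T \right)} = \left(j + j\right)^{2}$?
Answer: $120947$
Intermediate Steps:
$K{\left(j,T \right)} = 4 j^{2}$ ($K{\left(j,T \right)} = \left(2 j\right)^{2} = 4 j^{2}$)
$K{\left(-174,-214 \right)} - S{\left(157 \right)} = 4 \left(-174\right)^{2} - 157 = 4 \cdot 30276 - 157 = 121104 - 157 = 120947$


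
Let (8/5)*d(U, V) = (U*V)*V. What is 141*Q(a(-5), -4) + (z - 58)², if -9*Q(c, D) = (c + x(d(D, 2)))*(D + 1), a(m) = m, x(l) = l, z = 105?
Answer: 1504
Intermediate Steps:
d(U, V) = 5*U*V²/8 (d(U, V) = 5*((U*V)*V)/8 = 5*(U*V²)/8 = 5*U*V²/8)
Q(c, D) = -(1 + D)*(c + 5*D/2)/9 (Q(c, D) = -(c + (5/8)*D*2²)*(D + 1)/9 = -(c + (5/8)*D*4)*(1 + D)/9 = -(c + 5*D/2)*(1 + D)/9 = -(1 + D)*(c + 5*D/2)/9)
141*Q(a(-5), -4) + (z - 58)² = 141*(-5/18*(-4) - 5/18*(-4)² - ⅑*(-5) - ⅑*(-4)*(-5)) + (105 - 58)² = 141*(10/9 - 5/18*16 + 5/9 - 20/9) + 47² = 141*(10/9 - 40/9 + 5/9 - 20/9) + 2209 = 141*(-5) + 2209 = -705 + 2209 = 1504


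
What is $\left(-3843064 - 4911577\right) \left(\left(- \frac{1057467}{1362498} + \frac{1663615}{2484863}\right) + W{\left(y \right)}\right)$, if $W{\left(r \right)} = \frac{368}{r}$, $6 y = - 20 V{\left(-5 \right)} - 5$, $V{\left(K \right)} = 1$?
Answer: $\frac{21841298951182337322549}{28213507231450} \approx 7.7414 \cdot 10^{8}$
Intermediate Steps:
$y = - \frac{25}{6}$ ($y = \frac{\left(-20\right) 1 - 5}{6} = \frac{-20 - 5}{6} = \frac{1}{6} \left(-25\right) = - \frac{25}{6} \approx -4.1667$)
$\left(-3843064 - 4911577\right) \left(\left(- \frac{1057467}{1362498} + \frac{1663615}{2484863}\right) + W{\left(y \right)}\right) = \left(-3843064 - 4911577\right) \left(\left(- \frac{1057467}{1362498} + \frac{1663615}{2484863}\right) + \frac{368}{- \frac{25}{6}}\right) = - 8754641 \left(\left(\left(-1057467\right) \frac{1}{1362498} + 1663615 \cdot \frac{1}{2484863}\right) + 368 \left(- \frac{6}{25}\right)\right) = - 8754641 \left(\left(- \frac{352489}{454166} + \frac{1663615}{2484863}\right) - \frac{2208}{25}\right) = - 8754641 \left(- \frac{120329503917}{1128540289258} - \frac{2208}{25}\right) = \left(-8754641\right) \left(- \frac{2494825196279589}{28213507231450}\right) = \frac{21841298951182337322549}{28213507231450}$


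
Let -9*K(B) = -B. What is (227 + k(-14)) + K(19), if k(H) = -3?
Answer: 2035/9 ≈ 226.11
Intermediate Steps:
K(B) = B/9 (K(B) = -(-1)*B/9 = B/9)
(227 + k(-14)) + K(19) = (227 - 3) + (⅑)*19 = 224 + 19/9 = 2035/9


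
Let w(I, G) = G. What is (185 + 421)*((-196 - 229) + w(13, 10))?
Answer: -251490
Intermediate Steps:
(185 + 421)*((-196 - 229) + w(13, 10)) = (185 + 421)*((-196 - 229) + 10) = 606*(-425 + 10) = 606*(-415) = -251490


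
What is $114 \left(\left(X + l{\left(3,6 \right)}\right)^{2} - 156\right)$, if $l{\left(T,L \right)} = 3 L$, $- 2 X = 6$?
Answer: $7866$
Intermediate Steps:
$X = -3$ ($X = \left(- \frac{1}{2}\right) 6 = -3$)
$114 \left(\left(X + l{\left(3,6 \right)}\right)^{2} - 156\right) = 114 \left(\left(-3 + 3 \cdot 6\right)^{2} - 156\right) = 114 \left(\left(-3 + 18\right)^{2} - 156\right) = 114 \left(15^{2} - 156\right) = 114 \left(225 - 156\right) = 114 \cdot 69 = 7866$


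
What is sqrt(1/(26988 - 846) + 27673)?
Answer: sqrt(18911843456514)/26142 ≈ 166.35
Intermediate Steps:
sqrt(1/(26988 - 846) + 27673) = sqrt(1/26142 + 27673) = sqrt(723427567/26142) = sqrt(18911843456514)/26142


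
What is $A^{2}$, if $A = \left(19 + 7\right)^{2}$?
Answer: $456976$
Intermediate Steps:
$A = 676$ ($A = 26^{2} = 676$)
$A^{2} = 676^{2} = 456976$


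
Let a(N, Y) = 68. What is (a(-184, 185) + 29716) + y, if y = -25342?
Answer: 4442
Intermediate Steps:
(a(-184, 185) + 29716) + y = (68 + 29716) - 25342 = 29784 - 25342 = 4442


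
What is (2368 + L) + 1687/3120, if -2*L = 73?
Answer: 7275967/3120 ≈ 2332.0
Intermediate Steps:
L = -73/2 (L = -½*73 = -73/2 ≈ -36.500)
(2368 + L) + 1687/3120 = (2368 - 73/2) + 1687/3120 = 4663/2 + 1687*(1/3120) = 4663/2 + 1687/3120 = 7275967/3120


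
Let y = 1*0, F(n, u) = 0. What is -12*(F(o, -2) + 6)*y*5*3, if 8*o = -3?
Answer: 0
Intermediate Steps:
o = -3/8 (o = (1/8)*(-3) = -3/8 ≈ -0.37500)
y = 0
-12*(F(o, -2) + 6)*y*5*3 = -12*(0 + 6)*0*5*3 = -12*6*0*5*3 = -0*5*3 = -12*0*3 = 0*3 = 0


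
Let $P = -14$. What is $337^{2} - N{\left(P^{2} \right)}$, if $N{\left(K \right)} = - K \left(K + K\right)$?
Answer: $190401$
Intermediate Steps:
$N{\left(K \right)} = - 2 K^{2}$ ($N{\left(K \right)} = - K 2 K = - 2 K^{2}$)
$337^{2} - N{\left(P^{2} \right)} = 337^{2} - - 2 \left(\left(-14\right)^{2}\right)^{2} = 113569 - - 2 \cdot 196^{2} = 113569 - \left(-2\right) 38416 = 113569 - -76832 = 113569 + 76832 = 190401$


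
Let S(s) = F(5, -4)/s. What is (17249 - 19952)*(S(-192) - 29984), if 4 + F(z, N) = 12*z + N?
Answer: 1296759745/16 ≈ 8.1047e+7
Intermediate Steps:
F(z, N) = -4 + N + 12*z (F(z, N) = -4 + (12*z + N) = -4 + (N + 12*z) = -4 + N + 12*z)
S(s) = 52/s (S(s) = (-4 - 4 + 12*5)/s = (-4 - 4 + 60)/s = 52/s)
(17249 - 19952)*(S(-192) - 29984) = (17249 - 19952)*(52/(-192) - 29984) = -2703*(52*(-1/192) - 29984) = -2703*(-13/48 - 29984) = -2703*(-1439245/48) = 1296759745/16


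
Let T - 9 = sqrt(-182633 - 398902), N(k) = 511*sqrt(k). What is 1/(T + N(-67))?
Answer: 1/(9 + 3*I*sqrt(64615) + 511*I*sqrt(67)) ≈ 3.68e-7 - 0.00020221*I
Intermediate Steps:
T = 9 + 3*I*sqrt(64615) (T = 9 + sqrt(-182633 - 398902) = 9 + sqrt(-581535) = 9 + 3*I*sqrt(64615) ≈ 9.0 + 762.58*I)
1/(T + N(-67)) = 1/((9 + 3*I*sqrt(64615)) + 511*sqrt(-67)) = 1/((9 + 3*I*sqrt(64615)) + 511*(I*sqrt(67))) = 1/((9 + 3*I*sqrt(64615)) + 511*I*sqrt(67)) = 1/(9 + 3*I*sqrt(64615) + 511*I*sqrt(67))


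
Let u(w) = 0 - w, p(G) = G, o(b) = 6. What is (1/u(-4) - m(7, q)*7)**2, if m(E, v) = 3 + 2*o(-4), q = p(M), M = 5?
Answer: 175561/16 ≈ 10973.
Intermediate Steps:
q = 5
m(E, v) = 15 (m(E, v) = 3 + 2*6 = 3 + 12 = 15)
u(w) = -w
(1/u(-4) - m(7, q)*7)**2 = (1/(-1*(-4)) - 15*7)**2 = (1/4 - 1*105)**2 = (1/4 - 105)**2 = (-419/4)**2 = 175561/16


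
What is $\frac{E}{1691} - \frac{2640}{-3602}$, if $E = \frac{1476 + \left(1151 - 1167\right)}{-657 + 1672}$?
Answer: $\frac{453646252}{618234673} \approx 0.73378$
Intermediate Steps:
$E = \frac{292}{203}$ ($E = \frac{1476 - 16}{1015} = 1460 \cdot \frac{1}{1015} = \frac{292}{203} \approx 1.4384$)
$\frac{E}{1691} - \frac{2640}{-3602} = \frac{292}{203 \cdot 1691} - \frac{2640}{-3602} = \frac{292}{203} \cdot \frac{1}{1691} - - \frac{1320}{1801} = \frac{292}{343273} + \frac{1320}{1801} = \frac{453646252}{618234673}$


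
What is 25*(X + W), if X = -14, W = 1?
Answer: -325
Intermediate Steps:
25*(X + W) = 25*(-14 + 1) = 25*(-13) = -325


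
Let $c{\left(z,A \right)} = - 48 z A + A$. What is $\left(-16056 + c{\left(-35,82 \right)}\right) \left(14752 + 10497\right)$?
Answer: $3074974714$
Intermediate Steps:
$c{\left(z,A \right)} = A - 48 A z$ ($c{\left(z,A \right)} = - 48 A z + A = A - 48 A z$)
$\left(-16056 + c{\left(-35,82 \right)}\right) \left(14752 + 10497\right) = \left(-16056 + 82 \left(1 - -1680\right)\right) \left(14752 + 10497\right) = \left(-16056 + 82 \left(1 + 1680\right)\right) 25249 = \left(-16056 + 82 \cdot 1681\right) 25249 = \left(-16056 + 137842\right) 25249 = 121786 \cdot 25249 = 3074974714$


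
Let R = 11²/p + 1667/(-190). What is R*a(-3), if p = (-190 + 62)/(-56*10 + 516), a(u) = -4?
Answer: -99773/760 ≈ -131.28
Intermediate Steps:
p = 32/11 (p = -128/(-560 + 516) = -128/(-44) = -128*(-1/44) = 32/11 ≈ 2.9091)
R = 99773/3040 (R = 11²/(32/11) + 1667/(-190) = 121*(11/32) + 1667*(-1/190) = 1331/32 - 1667/190 = 99773/3040 ≈ 32.820)
R*a(-3) = (99773/3040)*(-4) = -99773/760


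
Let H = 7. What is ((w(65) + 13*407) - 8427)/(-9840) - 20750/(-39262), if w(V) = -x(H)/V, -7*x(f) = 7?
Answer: 10637413409/12555987600 ≈ 0.84720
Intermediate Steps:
x(f) = -1 (x(f) = -⅐*7 = -1)
w(V) = 1/V (w(V) = -(-1)/V = 1/V)
((w(65) + 13*407) - 8427)/(-9840) - 20750/(-39262) = ((1/65 + 13*407) - 8427)/(-9840) - 20750/(-39262) = ((1/65 + 5291) - 8427)*(-1/9840) - 20750*(-1/39262) = (343916/65 - 8427)*(-1/9840) + 10375/19631 = -203839/65*(-1/9840) + 10375/19631 = 203839/639600 + 10375/19631 = 10637413409/12555987600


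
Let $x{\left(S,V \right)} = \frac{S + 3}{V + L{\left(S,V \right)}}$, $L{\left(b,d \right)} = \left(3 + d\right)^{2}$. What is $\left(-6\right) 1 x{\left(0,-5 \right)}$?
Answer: $18$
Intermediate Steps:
$x{\left(S,V \right)} = \frac{3 + S}{V + \left(3 + V\right)^{2}}$ ($x{\left(S,V \right)} = \frac{S + 3}{V + \left(3 + V\right)^{2}} = \frac{3 + S}{V + \left(3 + V\right)^{2}}$)
$\left(-6\right) 1 x{\left(0,-5 \right)} = \left(-6\right) 1 \frac{3 + 0}{-5 + \left(3 - 5\right)^{2}} = - 6 \frac{1}{-5 + \left(-2\right)^{2}} \cdot 3 = - 6 \frac{1}{-5 + 4} \cdot 3 = - 6 \frac{1}{-1} \cdot 3 = - 6 \left(\left(-1\right) 3\right) = \left(-6\right) \left(-3\right) = 18$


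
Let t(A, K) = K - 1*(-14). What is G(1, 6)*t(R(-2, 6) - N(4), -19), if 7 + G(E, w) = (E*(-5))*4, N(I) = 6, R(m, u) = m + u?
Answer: 135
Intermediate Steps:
t(A, K) = 14 + K (t(A, K) = K + 14 = 14 + K)
G(E, w) = -7 - 20*E (G(E, w) = -7 + (E*(-5))*4 = -7 - 5*E*4 = -7 - 20*E)
G(1, 6)*t(R(-2, 6) - N(4), -19) = (-7 - 20*1)*(14 - 19) = (-7 - 20)*(-5) = -27*(-5) = 135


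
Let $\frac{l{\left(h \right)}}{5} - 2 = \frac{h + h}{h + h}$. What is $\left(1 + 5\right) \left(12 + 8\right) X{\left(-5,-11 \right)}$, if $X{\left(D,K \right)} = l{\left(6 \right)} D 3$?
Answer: $-27000$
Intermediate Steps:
$l{\left(h \right)} = 15$ ($l{\left(h \right)} = 10 + 5 \frac{h + h}{h + h} = 10 + 5 \frac{2 h}{2 h} = 10 + 5 \cdot 2 h \frac{1}{2 h} = 10 + 5 \cdot 1 = 10 + 5 = 15$)
$X{\left(D,K \right)} = 45 D$ ($X{\left(D,K \right)} = 15 D 3 = 45 D$)
$\left(1 + 5\right) \left(12 + 8\right) X{\left(-5,-11 \right)} = \left(1 + 5\right) \left(12 + 8\right) 45 \left(-5\right) = 6 \cdot 20 \left(-225\right) = 120 \left(-225\right) = -27000$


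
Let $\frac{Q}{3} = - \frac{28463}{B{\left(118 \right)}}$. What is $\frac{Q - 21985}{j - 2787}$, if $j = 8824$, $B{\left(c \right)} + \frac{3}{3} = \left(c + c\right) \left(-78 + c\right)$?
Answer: $- \frac{207601804}{56983243} \approx -3.6432$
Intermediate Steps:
$B{\left(c \right)} = -1 + 2 c \left(-78 + c\right)$ ($B{\left(c \right)} = -1 + \left(c + c\right) \left(-78 + c\right) = -1 + 2 c \left(-78 + c\right)$)
$Q = - \frac{85389}{9439}$ ($Q = 3 \left(- \frac{28463}{-1 - 18408 + 2 \cdot 118^{2}}\right) = 3 \left(- \frac{28463}{-1 - 18408 + 2 \cdot 13924}\right) = 3 \left(- \frac{28463}{-1 - 18408 + 27848}\right) = 3 \left(- \frac{28463}{9439}\right) = - \frac{85389}{9439} \approx -9.0464$)
$\frac{Q - 21985}{j - 2787} = \frac{- \frac{85389}{9439} - 21985}{8824 - 2787} = - \frac{207601804}{9439 \cdot 6037} = \left(- \frac{207601804}{9439}\right) \frac{1}{6037} = - \frac{207601804}{56983243}$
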